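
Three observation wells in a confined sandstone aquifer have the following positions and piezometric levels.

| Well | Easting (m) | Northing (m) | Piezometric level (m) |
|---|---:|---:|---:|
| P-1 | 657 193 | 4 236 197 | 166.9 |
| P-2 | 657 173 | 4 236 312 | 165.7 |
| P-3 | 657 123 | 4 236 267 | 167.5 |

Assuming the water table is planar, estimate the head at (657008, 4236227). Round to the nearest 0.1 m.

Differences from P-1: to P-2 (Δx, Δy, Δh) = (-20, 115, -1.2); to P-3 = (-70, 70, +0.6).
Solve a·Δx + b·Δy = Δh: det = (-20)·70 − (-70)·115 = 6650.
∂h/∂x = [(-1.2)·70 − (+0.6)·115] / 6650 = -0.02301
∂h/∂y = [(-20)·(+0.6) − (-70)·(-1.2)] / 6650 = -0.01444
h(657008, 4236227) = 166.9 + (-0.02301)·(-185) + (-0.01444)·(30) = 166.9 +4.256 -0.433 = 170.723 m.

170.7 m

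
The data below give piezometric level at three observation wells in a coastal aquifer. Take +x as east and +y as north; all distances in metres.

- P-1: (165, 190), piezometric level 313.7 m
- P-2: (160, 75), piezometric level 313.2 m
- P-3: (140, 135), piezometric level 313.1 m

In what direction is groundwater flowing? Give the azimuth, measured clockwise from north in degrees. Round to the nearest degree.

Taking P-1 as reference: P-2−P-1 = (-5, -115, -0.5); P-3−P-1 = (-25, -55, -0.6).
Determinant of the coordinate differences = (-5)·(-55) − (-25)·(-115) = -2600.
∂h/∂x = [(-0.5)·(-55) − (-0.6)·(-115)] / -2600 = +0.01596
∂h/∂y = [(-5)·(-0.6) − (-25)·(-0.5)] / -2600 = +0.003654
Flow direction (−∇h) has components (-0.01596 E, -0.003654 N).
Azimuth = atan2(E, N) = atan2(-0.01596, -0.003654) = 257.1° ≈ 257°.

257°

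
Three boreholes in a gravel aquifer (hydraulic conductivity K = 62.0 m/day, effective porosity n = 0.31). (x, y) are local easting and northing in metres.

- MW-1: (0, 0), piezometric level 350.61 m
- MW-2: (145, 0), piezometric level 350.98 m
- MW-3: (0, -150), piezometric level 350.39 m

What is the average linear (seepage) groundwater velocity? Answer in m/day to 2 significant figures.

∂h/∂x = (350.98 − 350.61) / (145 − 0) = +0.002552
∂h/∂y = (350.39 − 350.61) / (-150 − 0) = +0.001467
|∇h| = √(0.002552² + 0.001467²) = 0.002944
Seepage velocity v = K·i/n = 62.0 × 0.002944 / 0.31 = 0.5888 m/day.

0.59 m/day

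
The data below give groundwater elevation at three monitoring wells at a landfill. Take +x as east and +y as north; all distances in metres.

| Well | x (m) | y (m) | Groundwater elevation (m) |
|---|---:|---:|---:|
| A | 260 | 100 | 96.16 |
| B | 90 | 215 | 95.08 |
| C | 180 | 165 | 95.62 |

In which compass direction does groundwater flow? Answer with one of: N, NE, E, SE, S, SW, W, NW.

NW

With h = a·x + b·y + c and A as origin, the differences give:
  (-170)·a + 115·b = -1.08
  (-80)·a + 65·b = -0.54
Eliminate b (×65 and ×115, subtract): -1850·a = -8.100 → a = ∂h/∂x = +0.004378
Back-substitute: b = ∂h/∂y = -0.002919.
Flow = −∇h = (-0.004378 east, +0.002919 north), which points northwest.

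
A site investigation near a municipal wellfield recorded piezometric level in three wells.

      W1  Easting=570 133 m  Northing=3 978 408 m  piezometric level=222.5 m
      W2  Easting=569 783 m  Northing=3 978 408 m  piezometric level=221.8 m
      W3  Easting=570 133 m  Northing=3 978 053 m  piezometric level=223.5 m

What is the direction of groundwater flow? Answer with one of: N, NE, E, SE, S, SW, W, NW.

NW

∂h/∂x = (221.8 − 222.5) / (569783 − 570133) = +0.002000
∂h/∂y = (223.5 − 222.5) / (3978053 − 3978408) = -0.002817
Flow = −∇h = (-0.002000 east, +0.002817 north), which points northwest.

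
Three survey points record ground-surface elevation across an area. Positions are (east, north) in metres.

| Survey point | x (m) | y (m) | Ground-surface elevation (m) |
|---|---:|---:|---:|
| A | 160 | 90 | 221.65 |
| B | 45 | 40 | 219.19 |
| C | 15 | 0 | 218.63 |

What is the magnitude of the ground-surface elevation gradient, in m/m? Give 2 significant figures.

Taking A as reference: B−A = (-115, -50, -2.46); C−A = (-145, -90, -3.02).
Determinant of the coordinate differences = (-115)·(-90) − (-145)·(-50) = 3100.
∂z/∂x = [(-2.46)·(-90) − (-3.02)·(-50)] / 3100 = +0.02271
∂z/∂y = [(-115)·(-3.02) − (-145)·(-2.46)] / 3100 = -0.003032
|∇f| = √(0.02271² + -0.003032²) = 0.02291 m/m

0.023 m/m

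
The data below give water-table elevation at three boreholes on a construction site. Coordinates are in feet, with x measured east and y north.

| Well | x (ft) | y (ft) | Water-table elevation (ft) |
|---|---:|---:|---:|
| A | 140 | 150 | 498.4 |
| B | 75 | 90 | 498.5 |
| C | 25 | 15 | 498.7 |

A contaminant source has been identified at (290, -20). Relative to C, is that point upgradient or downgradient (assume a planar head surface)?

Taking A as reference: B−A = (-65, -60, +0.1); C−A = (-115, -135, +0.3).
Solve a·Δx + b·Δy = Δh: det = (-65)·(-135) − (-115)·(-60) = 1875.
∂h/∂x = [(+0.1)·(-135) − (+0.3)·(-60)] / 1875 = +0.002400
∂h/∂y = [(-65)·(+0.3) − (-115)·(+0.1)] / 1875 = -0.004267
Head at (290, -20) = 498.4 + (+0.002400)·(150) + (-0.004267)·(-170) = 499.49 ft.
That is higher than the 498.7 ft at C, so the point is upgradient.

upgradient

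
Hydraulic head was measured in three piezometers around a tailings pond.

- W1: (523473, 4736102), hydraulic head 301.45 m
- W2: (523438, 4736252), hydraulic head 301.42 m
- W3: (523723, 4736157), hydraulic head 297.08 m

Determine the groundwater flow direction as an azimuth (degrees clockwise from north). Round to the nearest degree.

With h = a·x + b·y + c and W1 as origin, the differences give:
  (-35)·a + 150·b = -0.03
  250·a + 55·b = -4.37
Eliminate b (×55 and ×150, subtract): -39425·a = 653.850 → a = ∂h/∂x = -0.01658
Back-substitute: b = ∂h/∂y = -0.004070.
Flow direction (−∇h) has components (+0.01658 E, +0.004070 N).
Azimuth = atan2(E, N) = atan2(+0.01658, +0.004070) = 76.2° ≈ 076°.

076°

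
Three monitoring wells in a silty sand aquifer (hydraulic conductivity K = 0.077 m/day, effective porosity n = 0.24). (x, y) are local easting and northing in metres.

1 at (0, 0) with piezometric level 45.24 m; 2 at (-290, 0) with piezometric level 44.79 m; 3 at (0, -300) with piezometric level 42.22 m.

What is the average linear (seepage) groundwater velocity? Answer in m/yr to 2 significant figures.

∂h/∂x = (44.79 − 45.24) / (-290 − 0) = +0.001552
∂h/∂y = (42.22 − 45.24) / (-300 − 0) = +0.01007
|∇h| = √(0.001552² + 0.01007²) = 0.01019
Seepage velocity v = K·i/n = 0.077 × 0.01019 / 0.24 = 0.003269 m/day = 1.194 m/yr.

1.2 m/yr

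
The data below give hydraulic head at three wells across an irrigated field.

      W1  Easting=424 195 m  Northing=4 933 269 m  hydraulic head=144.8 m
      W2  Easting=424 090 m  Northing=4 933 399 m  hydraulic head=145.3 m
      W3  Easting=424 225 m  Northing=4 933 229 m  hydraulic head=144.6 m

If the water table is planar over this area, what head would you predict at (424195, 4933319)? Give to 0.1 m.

145.8 m

Differences from W1: to W2 (Δx, Δy, Δh) = (-105, 130, +0.5); to W3 = (30, -40, -0.2).
Solve a·Δx + b·Δy = Δh: det = (-105)·(-40) − 30·130 = 300.
∂h/∂x = [(+0.5)·(-40) − (-0.2)·130] / 300 = +0.02000
∂h/∂y = [(-105)·(-0.2) − 30·(+0.5)] / 300 = +0.02000
h(424195, 4933319) = 144.8 + (+0.02000)·(0) + (+0.02000)·(50) = 144.8 +0.000 +1.000 = 145.800 m.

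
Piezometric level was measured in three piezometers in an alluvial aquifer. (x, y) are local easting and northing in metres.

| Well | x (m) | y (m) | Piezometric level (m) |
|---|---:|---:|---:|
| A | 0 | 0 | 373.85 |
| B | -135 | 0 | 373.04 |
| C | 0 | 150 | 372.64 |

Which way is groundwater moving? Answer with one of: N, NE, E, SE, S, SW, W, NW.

∂h/∂x = (373.04 − 373.85) / (-135 − 0) = +0.006000
∂h/∂y = (372.64 − 373.85) / (150 − 0) = -0.008067
Flow = −∇h = (-0.006000 east, +0.008067 north), which points northwest.

NW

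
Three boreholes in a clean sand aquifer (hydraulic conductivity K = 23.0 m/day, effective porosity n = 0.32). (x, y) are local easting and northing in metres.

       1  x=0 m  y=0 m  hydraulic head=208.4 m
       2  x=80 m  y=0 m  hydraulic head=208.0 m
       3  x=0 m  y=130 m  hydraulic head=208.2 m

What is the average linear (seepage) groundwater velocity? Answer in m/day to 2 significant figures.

0.38 m/day

∂h/∂x = (208.0 − 208.4) / (80 − 0) = -0.005000
∂h/∂y = (208.2 − 208.4) / (130 − 0) = -0.001538
|∇h| = √(-0.005000² + -0.001538²) = 0.005231
Seepage velocity v = K·i/n = 23.0 × 0.005231 / 0.32 = 0.376 m/day.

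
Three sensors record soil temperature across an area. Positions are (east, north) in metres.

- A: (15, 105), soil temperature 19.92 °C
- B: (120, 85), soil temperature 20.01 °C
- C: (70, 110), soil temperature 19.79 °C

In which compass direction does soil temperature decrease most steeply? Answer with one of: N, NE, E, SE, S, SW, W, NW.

Differences from A: to B (Δx, Δy, Δh) = (105, -20, +0.09); to C = (55, 5, -0.13).
Determinant of the coordinate differences = 105·5 − 55·(-20) = 1625.
∂T/∂x = [(+0.09)·5 − (-0.13)·(-20)] / 1625 = -0.001323
∂T/∂y = [105·(-0.13) − 55·(+0.09)] / 1625 = -0.01145
Steepest decrease is along −∇f = (+0.001323 E, +0.01145 N) → north.

N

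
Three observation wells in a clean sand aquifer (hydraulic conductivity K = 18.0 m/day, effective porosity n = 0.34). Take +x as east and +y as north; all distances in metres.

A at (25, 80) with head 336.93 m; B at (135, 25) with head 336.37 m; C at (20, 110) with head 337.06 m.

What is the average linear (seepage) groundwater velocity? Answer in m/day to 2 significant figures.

0.26 m/day

With h = a·x + b·y + c and A as origin, the differences give:
  110·a + (-55)·b = -0.56
  (-5)·a + 30·b = +0.13
Eliminate b (×30 and ×(-55), subtract): 3025·a = -9.650 → a = ∂h/∂x = -0.003190
Back-substitute: b = ∂h/∂y = +0.003802.
|∇h| = √(-0.003190² + 0.003802²) = 0.004963
Seepage velocity v = K·i/n = 18.0 × 0.004963 / 0.34 = 0.2627 m/day.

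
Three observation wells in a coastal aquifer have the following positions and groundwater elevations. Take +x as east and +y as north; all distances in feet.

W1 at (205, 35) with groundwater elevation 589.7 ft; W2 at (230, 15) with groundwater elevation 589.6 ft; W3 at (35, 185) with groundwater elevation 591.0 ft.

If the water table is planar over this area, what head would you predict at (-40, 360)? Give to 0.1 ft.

596.4 ft

Taking W1 as reference: W2−W1 = (25, -20, -0.1); W3−W1 = (-170, 150, +1.3).
Determinant of the coordinate differences = 25·150 − (-170)·(-20) = 350.
∂h/∂x = [(-0.1)·150 − (+1.3)·(-20)] / 350 = +0.03143
∂h/∂y = [25·(+1.3) − (-170)·(-0.1)] / 350 = +0.04429
h(-40, 360) = 589.7 + (+0.03143)·(-245) + (+0.04429)·(325) = 589.7 -7.700 +14.393 = 596.393 ft.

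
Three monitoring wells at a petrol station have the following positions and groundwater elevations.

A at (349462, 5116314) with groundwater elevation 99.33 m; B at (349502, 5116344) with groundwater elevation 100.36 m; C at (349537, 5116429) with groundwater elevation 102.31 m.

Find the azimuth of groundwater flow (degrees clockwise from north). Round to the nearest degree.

215°

Three-point gradient (reference A): Δ to B = (40, 30, +1.03), Δ to C = (75, 115, +2.98).
∂h/∂x = +0.01236, ∂h/∂y = +0.01785 (det = 2350).
Flow direction (−∇h) has components (-0.01236 E, -0.01785 N).
Azimuth = atan2(E, N) = atan2(-0.01236, -0.01785) = 214.7° ≈ 215°.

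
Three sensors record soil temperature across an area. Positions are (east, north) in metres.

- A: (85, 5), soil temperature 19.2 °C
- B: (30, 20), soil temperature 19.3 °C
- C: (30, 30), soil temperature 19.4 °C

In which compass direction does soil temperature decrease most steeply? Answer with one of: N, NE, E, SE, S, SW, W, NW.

With T = a·x + b·y + c and A as origin, the differences give:
  (-55)·a + 15·b = +0.1
  (-55)·a + 25·b = +0.2
Eliminate b (×25 and ×15, subtract): -550·a = -0.50 → a = ∂T/∂x = +0.0009091
Back-substitute: b = ∂T/∂y = +0.010000.
Steepest decrease is along −∇f = (-0.0009091 E, -0.010000 N) → south.

S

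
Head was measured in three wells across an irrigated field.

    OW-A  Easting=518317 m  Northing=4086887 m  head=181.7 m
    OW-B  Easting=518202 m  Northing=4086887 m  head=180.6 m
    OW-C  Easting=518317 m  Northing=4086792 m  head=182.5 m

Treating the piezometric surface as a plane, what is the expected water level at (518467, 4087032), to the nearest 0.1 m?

∂h/∂x = (180.6 − 181.7) / (518202 − 518317) = +0.009565
∂h/∂y = (182.5 − 181.7) / (4086792 − 4086887) = -0.008421
h(518467, 4087032) = 181.7 + (+0.009565)·(150) + (-0.008421)·(145) = 181.7 +1.435 -1.221 = 181.914 m.

181.9 m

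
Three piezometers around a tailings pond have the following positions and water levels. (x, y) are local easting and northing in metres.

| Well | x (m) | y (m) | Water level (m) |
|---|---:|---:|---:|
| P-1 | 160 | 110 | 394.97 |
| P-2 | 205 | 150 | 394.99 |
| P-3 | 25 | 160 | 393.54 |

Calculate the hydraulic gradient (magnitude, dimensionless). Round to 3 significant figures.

Taking P-1 as reference: P-2−P-1 = (45, 40, +0.02); P-3−P-1 = (-135, 50, -1.43).
Determinant of the coordinate differences = 45·50 − (-135)·40 = 7650.
∂h/∂x = [(+0.02)·50 − (-1.43)·40] / 7650 = +0.007608
∂h/∂y = [45·(-1.43) − (-135)·(+0.02)] / 7650 = -0.008059
|∇h| = √(0.007608² + -0.008059²) = 0.01108

0.0111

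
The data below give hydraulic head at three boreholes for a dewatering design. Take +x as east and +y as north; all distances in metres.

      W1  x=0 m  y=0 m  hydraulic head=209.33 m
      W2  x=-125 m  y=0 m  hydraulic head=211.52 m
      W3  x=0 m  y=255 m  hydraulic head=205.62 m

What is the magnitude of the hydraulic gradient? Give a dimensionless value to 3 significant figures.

0.0228

∂h/∂x = (211.52 − 209.33) / (-125 − 0) = -0.01752
∂h/∂y = (205.62 − 209.33) / (255 − 0) = -0.01455
|∇h| = √(-0.01752² + -0.01455²) = 0.02277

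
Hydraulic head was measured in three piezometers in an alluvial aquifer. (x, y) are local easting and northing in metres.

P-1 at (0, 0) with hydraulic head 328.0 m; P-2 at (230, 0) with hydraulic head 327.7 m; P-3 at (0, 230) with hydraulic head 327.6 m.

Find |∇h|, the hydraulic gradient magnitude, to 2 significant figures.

∂h/∂x = (327.7 − 328.0) / (230 − 0) = -0.001304
∂h/∂y = (327.6 − 328.0) / (230 − 0) = -0.001739
|∇h| = √(-0.001304² + -0.001739²) = 0.002174

0.0022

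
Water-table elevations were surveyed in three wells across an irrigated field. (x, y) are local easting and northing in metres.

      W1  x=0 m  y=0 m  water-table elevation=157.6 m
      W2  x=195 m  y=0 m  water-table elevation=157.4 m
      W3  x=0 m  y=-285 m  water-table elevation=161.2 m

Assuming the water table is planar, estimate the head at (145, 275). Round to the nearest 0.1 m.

∂h/∂x = (157.4 − 157.6) / (195 − 0) = -0.001026
∂h/∂y = (161.2 − 157.6) / (-285 − 0) = -0.01263
h(145, 275) = 157.6 + (-0.001026)·(145) + (-0.01263)·(275) = 157.6 -0.149 -3.474 = 153.978 m.

154.0 m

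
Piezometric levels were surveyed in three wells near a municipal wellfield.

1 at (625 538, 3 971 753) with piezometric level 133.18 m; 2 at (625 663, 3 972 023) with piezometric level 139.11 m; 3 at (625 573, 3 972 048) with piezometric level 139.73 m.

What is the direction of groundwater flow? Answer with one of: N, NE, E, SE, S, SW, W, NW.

S

Differences from 1: to 2 (Δx, Δy, Δh) = (125, 270, +5.93); to 3 = (35, 295, +6.55).
Determinant of the coordinate differences = 125·295 − 35·270 = 27425.
∂h/∂x = [(+5.93)·295 − (+6.55)·270] / 27425 = -0.0006983
∂h/∂y = [125·(+6.55) − 35·(+5.93)] / 27425 = +0.02229
Flow = −∇h = (+0.0006983 east, -0.02229 north), which points south.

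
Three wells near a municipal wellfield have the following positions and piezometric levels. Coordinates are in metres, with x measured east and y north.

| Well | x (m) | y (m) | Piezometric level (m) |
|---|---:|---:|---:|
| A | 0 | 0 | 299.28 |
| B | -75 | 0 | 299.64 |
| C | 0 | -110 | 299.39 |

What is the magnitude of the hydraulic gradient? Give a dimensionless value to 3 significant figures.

0.00490

∂h/∂x = (299.64 − 299.28) / (-75 − 0) = -0.004800
∂h/∂y = (299.39 − 299.28) / (-110 − 0) = -0.001000
|∇h| = √(-0.004800² + -0.001000²) = 0.004903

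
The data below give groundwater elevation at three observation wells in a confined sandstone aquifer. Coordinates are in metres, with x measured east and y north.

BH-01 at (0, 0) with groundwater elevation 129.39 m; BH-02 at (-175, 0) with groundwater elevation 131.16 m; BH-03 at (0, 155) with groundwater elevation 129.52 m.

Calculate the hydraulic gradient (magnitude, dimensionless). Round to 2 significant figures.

0.010

∂h/∂x = (131.16 − 129.39) / (-175 − 0) = -0.01011
∂h/∂y = (129.52 − 129.39) / (155 − 0) = +0.0008387
|∇h| = √(-0.01011² + 0.0008387²) = 0.01014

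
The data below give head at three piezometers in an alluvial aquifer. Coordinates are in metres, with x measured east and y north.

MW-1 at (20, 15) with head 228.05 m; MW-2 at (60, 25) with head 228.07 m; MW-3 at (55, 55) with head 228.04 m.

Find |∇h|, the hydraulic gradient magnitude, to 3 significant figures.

0.00114

Three-point gradient (reference MW-1): Δ to MW-2 = (40, 10, +0.02), Δ to MW-3 = (35, 40, -0.01).
∂h/∂x = +0.0007200, ∂h/∂y = -0.0008800 (det = 1250).
|∇h| = √(0.0007200² + -0.0008800²) = 0.001137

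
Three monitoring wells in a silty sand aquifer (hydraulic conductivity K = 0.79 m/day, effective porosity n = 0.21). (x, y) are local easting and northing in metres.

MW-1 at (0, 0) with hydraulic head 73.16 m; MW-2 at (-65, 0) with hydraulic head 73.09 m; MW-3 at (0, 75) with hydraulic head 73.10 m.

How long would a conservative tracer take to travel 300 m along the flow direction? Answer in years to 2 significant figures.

160 years

∂h/∂x = (73.09 − 73.16) / (-65 − 0) = +0.001077
∂h/∂y = (73.10 − 73.16) / (75 − 0) = -0.0008000
|∇h| = √(0.001077² + -0.0008000²) = 0.001342
Seepage velocity v = K·i/n = 0.79 × 0.001342 / 0.21 = 0.005048 m/day.
t = 300 / 0.005048 = 5.943e+04 days = 163 years.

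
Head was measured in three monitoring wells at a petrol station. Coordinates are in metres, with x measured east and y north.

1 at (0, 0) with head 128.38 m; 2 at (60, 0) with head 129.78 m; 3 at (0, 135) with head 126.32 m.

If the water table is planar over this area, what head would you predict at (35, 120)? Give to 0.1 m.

∂h/∂x = (129.78 − 128.38) / (60 − 0) = +0.02333
∂h/∂y = (126.32 − 128.38) / (135 − 0) = -0.01526
h(35, 120) = 128.38 + (+0.02333)·(35) + (-0.01526)·(120) = 128.38 +0.817 -1.831 = 127.366 m.

127.4 m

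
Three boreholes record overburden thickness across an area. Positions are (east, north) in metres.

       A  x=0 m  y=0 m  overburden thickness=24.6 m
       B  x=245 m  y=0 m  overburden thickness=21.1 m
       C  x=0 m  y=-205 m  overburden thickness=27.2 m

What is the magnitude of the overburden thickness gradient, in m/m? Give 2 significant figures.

∂d/∂x = (21.1 − 24.6) / (245 − 0) = -0.01429
∂d/∂y = (27.2 − 24.6) / (-205 − 0) = -0.01268
|∇f| = √(-0.01429² + -0.01268²) = 0.0191 m/m

0.019 m/m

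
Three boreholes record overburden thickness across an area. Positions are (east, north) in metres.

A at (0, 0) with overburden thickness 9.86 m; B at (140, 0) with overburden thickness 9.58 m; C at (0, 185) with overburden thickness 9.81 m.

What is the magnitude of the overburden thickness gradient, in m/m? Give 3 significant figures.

∂d/∂x = (9.58 − 9.86) / (140 − 0) = -0.002000
∂d/∂y = (9.81 − 9.86) / (185 − 0) = -0.0002703
|∇f| = √(-0.002000² + -0.0002703²) = 0.002018 m/m

0.00202 m/m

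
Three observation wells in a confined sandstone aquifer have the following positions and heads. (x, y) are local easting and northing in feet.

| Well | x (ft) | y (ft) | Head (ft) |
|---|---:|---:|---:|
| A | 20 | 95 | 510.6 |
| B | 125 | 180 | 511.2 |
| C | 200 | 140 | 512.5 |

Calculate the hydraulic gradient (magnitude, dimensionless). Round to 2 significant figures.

0.015

Taking A as reference: B−A = (105, 85, +0.6); C−A = (180, 45, +1.9).
Determinant of the coordinate differences = 105·45 − 180·85 = -10575.
∂h/∂x = [(+0.6)·45 − (+1.9)·85] / -10575 = +0.01272
∂h/∂y = [105·(+1.9) − 180·(+0.6)] / -10575 = -0.008652
|∇h| = √(0.01272² + -0.008652²) = 0.01538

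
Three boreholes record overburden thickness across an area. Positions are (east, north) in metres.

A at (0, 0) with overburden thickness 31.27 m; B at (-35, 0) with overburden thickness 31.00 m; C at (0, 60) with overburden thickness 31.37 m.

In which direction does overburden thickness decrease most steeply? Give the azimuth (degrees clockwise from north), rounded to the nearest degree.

∂d/∂x = (31.00 − 31.27) / (-35 − 0) = +0.007714
∂d/∂y = (31.37 − 31.27) / (60 − 0) = +0.001667
Steepest decrease is along −∇f: components (-0.007714 E, -0.001667 N).
Azimuth = atan2(-0.007714, -0.001667) = 257.8° ≈ 258°.

258°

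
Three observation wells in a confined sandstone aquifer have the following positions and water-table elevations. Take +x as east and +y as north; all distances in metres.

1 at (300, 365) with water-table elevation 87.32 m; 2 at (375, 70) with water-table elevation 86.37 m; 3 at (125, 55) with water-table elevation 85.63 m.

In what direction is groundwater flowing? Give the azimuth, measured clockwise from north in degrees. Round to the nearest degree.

215°

Taking 1 as reference: 2−1 = (75, -295, -0.95); 3−1 = (-175, -310, -1.69).
Solve a·Δx + b·Δy = Δh: det = 75·(-310) − (-175)·(-295) = -74875.
∂h/∂x = [(-0.95)·(-310) − (-1.69)·(-295)] / -74875 = +0.002725
∂h/∂y = [75·(-1.69) − (-175)·(-0.95)] / -74875 = +0.003913
Flow direction (−∇h) has components (-0.002725 E, -0.003913 N).
Azimuth = atan2(E, N) = atan2(-0.002725, -0.003913) = 214.9° ≈ 215°.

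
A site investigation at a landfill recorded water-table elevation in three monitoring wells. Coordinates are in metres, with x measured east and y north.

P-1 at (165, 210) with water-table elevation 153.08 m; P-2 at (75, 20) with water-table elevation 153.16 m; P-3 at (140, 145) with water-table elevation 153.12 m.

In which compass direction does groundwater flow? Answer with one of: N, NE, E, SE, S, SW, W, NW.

NW

Differences from P-1: to P-2 (Δx, Δy, Δh) = (-90, -190, +0.08); to P-3 = (-25, -65, +0.04).
Solve a·Δx + b·Δy = Δh: det = (-90)·(-65) − (-25)·(-190) = 1100.
∂h/∂x = [(+0.08)·(-65) − (+0.04)·(-190)] / 1100 = +0.002182
∂h/∂y = [(-90)·(+0.04) − (-25)·(+0.08)] / 1100 = -0.001455
Flow = −∇h = (-0.002182 east, +0.001455 north), which points northwest.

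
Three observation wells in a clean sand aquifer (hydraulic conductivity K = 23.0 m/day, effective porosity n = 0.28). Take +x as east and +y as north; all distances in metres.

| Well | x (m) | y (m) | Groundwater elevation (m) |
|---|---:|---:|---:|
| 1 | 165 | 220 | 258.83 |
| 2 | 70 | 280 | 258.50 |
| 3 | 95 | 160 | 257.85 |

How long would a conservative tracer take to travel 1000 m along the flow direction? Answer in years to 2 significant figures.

3.1 years

With h = a·x + b·y + c and 1 as origin, the differences give:
  (-95)·a + 60·b = -0.33
  (-70)·a + (-60)·b = -0.98
Eliminate b (×(-60) and ×60, subtract): 9900·a = 78.600 → a = ∂h/∂x = +0.007939
Back-substitute: b = ∂h/∂y = +0.007071.
|∇h| = √(0.007939² + 0.007071²) = 0.01063
Seepage velocity v = K·i/n = 23.0 × 0.01063 / 0.28 = 0.8732 m/day.
t = 1000 / 0.8732 = 1145 days = 3.13 years.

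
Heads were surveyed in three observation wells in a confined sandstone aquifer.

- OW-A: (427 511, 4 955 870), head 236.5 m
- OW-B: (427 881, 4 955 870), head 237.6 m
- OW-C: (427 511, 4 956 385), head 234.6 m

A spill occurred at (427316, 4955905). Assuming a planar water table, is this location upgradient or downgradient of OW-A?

∂h/∂x = (237.6 − 236.5) / (427881 − 427511) = +0.002973
∂h/∂y = (234.6 − 236.5) / (4956385 − 4955870) = -0.003689
Head at (427316, 4955905) = 236.5 + (+0.002973)·(-195) + (-0.003689)·(35) = 235.79 m.
That is lower than the 236.5 m at OW-A, so the point is downgradient.

downgradient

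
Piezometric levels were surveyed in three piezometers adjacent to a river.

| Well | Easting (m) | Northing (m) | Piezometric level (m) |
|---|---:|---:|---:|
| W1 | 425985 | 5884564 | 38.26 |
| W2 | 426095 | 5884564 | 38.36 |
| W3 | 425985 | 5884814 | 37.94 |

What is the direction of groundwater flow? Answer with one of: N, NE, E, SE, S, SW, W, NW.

NW

∂h/∂x = (38.36 − 38.26) / (426095 − 425985) = +0.0009091
∂h/∂y = (37.94 − 38.26) / (5884814 − 5884564) = -0.001280
Flow = −∇h = (-0.0009091 east, +0.001280 north), which points northwest.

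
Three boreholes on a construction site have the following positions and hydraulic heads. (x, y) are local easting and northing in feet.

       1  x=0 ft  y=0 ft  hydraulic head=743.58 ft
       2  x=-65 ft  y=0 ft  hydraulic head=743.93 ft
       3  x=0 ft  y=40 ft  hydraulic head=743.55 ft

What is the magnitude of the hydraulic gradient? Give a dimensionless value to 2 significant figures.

∂h/∂x = (743.93 − 743.58) / (-65 − 0) = -0.005385
∂h/∂y = (743.55 − 743.58) / (40 − 0) = -0.0007500
|∇h| = √(-0.005385² + -0.0007500²) = 0.005437

0.0054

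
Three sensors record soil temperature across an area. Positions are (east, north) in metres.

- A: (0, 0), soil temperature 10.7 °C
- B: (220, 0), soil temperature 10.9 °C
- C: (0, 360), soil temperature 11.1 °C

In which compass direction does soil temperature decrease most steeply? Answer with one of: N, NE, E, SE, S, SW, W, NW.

∂T/∂x = (10.9 − 10.7) / (220 − 0) = +0.0009091
∂T/∂y = (11.1 − 10.7) / (360 − 0) = +0.001111
Steepest decrease is along −∇f = (-0.0009091 E, -0.001111 N) → southwest.

SW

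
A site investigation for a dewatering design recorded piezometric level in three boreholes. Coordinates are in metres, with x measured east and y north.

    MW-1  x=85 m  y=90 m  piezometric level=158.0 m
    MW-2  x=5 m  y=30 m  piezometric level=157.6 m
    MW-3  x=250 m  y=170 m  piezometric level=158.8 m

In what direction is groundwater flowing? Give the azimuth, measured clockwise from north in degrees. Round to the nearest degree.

Taking MW-1 as reference: MW-2−MW-1 = (-80, -60, -0.4); MW-3−MW-1 = (165, 80, +0.8).
Solve a·Δx + b·Δy = Δh: det = (-80)·80 − 165·(-60) = 3500.
∂h/∂x = [(-0.4)·80 − (+0.8)·(-60)] / 3500 = +0.004571
∂h/∂y = [(-80)·(+0.8) − 165·(-0.4)] / 3500 = +0.0005714
Flow direction (−∇h) has components (-0.004571 E, -0.0005714 N).
Azimuth = atan2(E, N) = atan2(-0.004571, -0.0005714) = 262.9° ≈ 263°.

263°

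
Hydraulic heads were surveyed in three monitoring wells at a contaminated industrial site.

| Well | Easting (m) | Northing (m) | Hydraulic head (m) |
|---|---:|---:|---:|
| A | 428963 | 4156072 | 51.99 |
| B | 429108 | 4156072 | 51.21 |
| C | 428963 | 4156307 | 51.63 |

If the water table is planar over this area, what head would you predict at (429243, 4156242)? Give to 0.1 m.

50.2 m

∂h/∂x = (51.21 − 51.99) / (429108 − 428963) = -0.005379
∂h/∂y = (51.63 − 51.99) / (4156307 − 4156072) = -0.001532
h(429243, 4156242) = 51.99 + (-0.005379)·(280) + (-0.001532)·(170) = 51.99 -1.506 -0.260 = 50.223 m.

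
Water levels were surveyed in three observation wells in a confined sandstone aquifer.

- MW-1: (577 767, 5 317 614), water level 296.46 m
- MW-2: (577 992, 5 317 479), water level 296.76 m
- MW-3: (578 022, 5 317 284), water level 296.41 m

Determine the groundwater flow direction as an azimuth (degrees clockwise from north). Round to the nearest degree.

Differences from MW-1: to MW-2 (Δx, Δy, Δh) = (225, -135, +0.30); to MW-3 = (255, -330, -0.05).
Solve a·Δx + b·Δy = Δh: det = 225·(-330) − 255·(-135) = -39825.
∂h/∂x = [(+0.30)·(-330) − (-0.05)·(-135)] / -39825 = +0.002655
∂h/∂y = [225·(-0.05) − 255·(+0.30)] / -39825 = +0.002203
Flow direction (−∇h) has components (-0.002655 E, -0.002203 N).
Azimuth = atan2(E, N) = atan2(-0.002655, -0.002203) = 230.3° ≈ 230°.

230°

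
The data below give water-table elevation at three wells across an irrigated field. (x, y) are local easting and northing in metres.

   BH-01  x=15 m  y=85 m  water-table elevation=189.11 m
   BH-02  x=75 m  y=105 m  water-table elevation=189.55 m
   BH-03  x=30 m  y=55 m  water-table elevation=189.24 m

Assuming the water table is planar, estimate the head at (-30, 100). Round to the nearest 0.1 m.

188.8 m

With h = a·x + b·y + c and BH-01 as origin, the differences give:
  60·a + 20·b = +0.44
  15·a + (-30)·b = +0.13
Eliminate b (×(-30) and ×20, subtract): -2100·a = -15.800 → a = ∂h/∂x = +0.007524
Back-substitute: b = ∂h/∂y = -0.0005714.
h(-30, 100) = 189.11 + (+0.007524)·(-45) + (-0.0005714)·(15) = 189.11 -0.339 -0.009 = 188.763 m.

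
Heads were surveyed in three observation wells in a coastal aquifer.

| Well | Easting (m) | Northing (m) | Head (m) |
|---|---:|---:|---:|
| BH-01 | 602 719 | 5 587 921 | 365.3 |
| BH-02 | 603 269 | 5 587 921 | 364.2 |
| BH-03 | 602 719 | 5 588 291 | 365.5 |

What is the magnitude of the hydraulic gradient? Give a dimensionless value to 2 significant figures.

0.0021

∂h/∂x = (364.2 − 365.3) / (603269 − 602719) = -0.002000
∂h/∂y = (365.5 − 365.3) / (5588291 − 5587921) = +0.0005405
|∇h| = √(-0.002000² + 0.0005405²) = 0.002072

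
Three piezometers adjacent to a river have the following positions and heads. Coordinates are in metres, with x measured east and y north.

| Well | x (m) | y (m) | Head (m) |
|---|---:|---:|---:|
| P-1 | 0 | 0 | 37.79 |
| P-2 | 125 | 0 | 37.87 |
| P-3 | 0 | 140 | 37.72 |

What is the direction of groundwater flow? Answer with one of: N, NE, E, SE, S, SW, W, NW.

∂h/∂x = (37.87 − 37.79) / (125 − 0) = +0.0006400
∂h/∂y = (37.72 − 37.79) / (140 − 0) = -0.0005000
Flow = −∇h = (-0.0006400 east, +0.0005000 north), which points northwest.

NW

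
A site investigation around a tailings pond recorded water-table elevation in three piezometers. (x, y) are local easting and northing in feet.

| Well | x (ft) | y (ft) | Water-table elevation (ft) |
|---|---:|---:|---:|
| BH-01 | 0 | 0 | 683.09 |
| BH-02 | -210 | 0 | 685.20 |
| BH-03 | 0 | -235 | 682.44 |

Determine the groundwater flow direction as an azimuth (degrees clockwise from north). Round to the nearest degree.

∂h/∂x = (685.20 − 683.09) / (-210 − 0) = -0.01005
∂h/∂y = (682.44 − 683.09) / (-235 − 0) = +0.002766
Flow direction (−∇h) has components (+0.01005 E, -0.002766 N).
Azimuth = atan2(E, N) = atan2(+0.01005, -0.002766) = 105.4° ≈ 105°.

105°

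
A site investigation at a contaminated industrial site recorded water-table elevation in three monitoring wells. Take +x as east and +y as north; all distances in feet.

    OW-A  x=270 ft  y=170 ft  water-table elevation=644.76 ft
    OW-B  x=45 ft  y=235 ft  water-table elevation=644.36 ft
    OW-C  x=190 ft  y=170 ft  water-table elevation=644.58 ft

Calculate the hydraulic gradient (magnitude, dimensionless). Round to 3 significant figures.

0.00278

Differences from OW-A: to OW-B (Δx, Δy, Δh) = (-225, 65, -0.40); to OW-C = (-80, 0, -0.18).
Solve a·Δx + b·Δy = Δh: det = (-225)·0 − (-80)·65 = 5200.
∂h/∂x = [(-0.40)·0 − (-0.18)·65] / 5200 = +0.002250
∂h/∂y = [(-225)·(-0.18) − (-80)·(-0.40)] / 5200 = +0.001635
|∇h| = √(0.002250² + 0.001635²) = 0.002781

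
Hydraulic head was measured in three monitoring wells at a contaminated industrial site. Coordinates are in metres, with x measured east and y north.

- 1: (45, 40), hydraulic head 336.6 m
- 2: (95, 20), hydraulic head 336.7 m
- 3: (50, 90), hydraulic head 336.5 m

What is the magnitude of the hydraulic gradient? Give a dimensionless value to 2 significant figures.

Taking 1 as reference: 2−1 = (50, -20, +0.1); 3−1 = (5, 50, -0.1).
Determinant of the coordinate differences = 50·50 − 5·(-20) = 2600.
∂h/∂x = [(+0.1)·50 − (-0.1)·(-20)] / 2600 = +0.001154
∂h/∂y = [50·(-0.1) − 5·(+0.1)] / 2600 = -0.002115
|∇h| = √(0.001154² + -0.002115²) = 0.002409

0.0024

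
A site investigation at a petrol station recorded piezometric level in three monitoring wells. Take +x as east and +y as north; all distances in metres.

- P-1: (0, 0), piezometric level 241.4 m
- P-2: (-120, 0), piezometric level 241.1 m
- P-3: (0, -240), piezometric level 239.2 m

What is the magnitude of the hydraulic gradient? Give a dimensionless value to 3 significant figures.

∂h/∂x = (241.1 − 241.4) / (-120 − 0) = +0.002500
∂h/∂y = (239.2 − 241.4) / (-240 − 0) = +0.009167
|∇h| = √(0.002500² + 0.009167²) = 0.009502

0.00950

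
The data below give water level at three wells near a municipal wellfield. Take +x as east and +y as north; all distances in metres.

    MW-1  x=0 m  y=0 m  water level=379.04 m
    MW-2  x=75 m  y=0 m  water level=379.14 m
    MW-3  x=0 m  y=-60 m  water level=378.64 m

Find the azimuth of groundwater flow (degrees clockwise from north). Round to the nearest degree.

191°

∂h/∂x = (379.14 − 379.04) / (75 − 0) = +0.001333
∂h/∂y = (378.64 − 379.04) / (-60 − 0) = +0.006667
Flow direction (−∇h) has components (-0.001333 E, -0.006667 N).
Azimuth = atan2(E, N) = atan2(-0.001333, -0.006667) = 191.3° ≈ 191°.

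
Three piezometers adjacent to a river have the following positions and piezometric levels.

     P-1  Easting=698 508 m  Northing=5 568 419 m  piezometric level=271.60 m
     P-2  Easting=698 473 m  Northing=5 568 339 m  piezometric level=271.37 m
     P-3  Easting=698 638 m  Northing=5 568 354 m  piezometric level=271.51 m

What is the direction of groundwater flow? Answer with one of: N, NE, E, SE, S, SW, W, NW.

With h = a·x + b·y + c and P-1 as origin, the differences give:
  (-35)·a + (-80)·b = -0.23
  130·a + (-65)·b = -0.09
Eliminate b (×(-65) and ×(-80), subtract): 12675·a = 7.750 → a = ∂h/∂x = +0.0006114
Back-substitute: b = ∂h/∂y = +0.002607.
Flow = −∇h = (-0.0006114 east, -0.002607 north), which points south.

S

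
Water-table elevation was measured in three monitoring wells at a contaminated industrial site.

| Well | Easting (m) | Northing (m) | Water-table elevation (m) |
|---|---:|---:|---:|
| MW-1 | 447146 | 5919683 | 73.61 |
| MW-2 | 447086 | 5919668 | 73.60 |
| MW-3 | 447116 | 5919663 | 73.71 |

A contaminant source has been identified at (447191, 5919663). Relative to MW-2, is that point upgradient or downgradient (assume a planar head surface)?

upgradient

Differences from MW-1: to MW-2 (Δx, Δy, Δh) = (-60, -15, -0.01); to MW-3 = (-30, -20, +0.10).
Determinant of the coordinate differences = (-60)·(-20) − (-30)·(-15) = 750.
∂h/∂x = [(-0.01)·(-20) − (+0.10)·(-15)] / 750 = +0.002267
∂h/∂y = [(-60)·(+0.10) − (-30)·(-0.01)] / 750 = -0.008400
Head at (447191, 5919663) = 73.61 + (+0.002267)·(45) + (-0.008400)·(-20) = 73.88 m.
That is higher than the 73.60 m at MW-2, so the point is upgradient.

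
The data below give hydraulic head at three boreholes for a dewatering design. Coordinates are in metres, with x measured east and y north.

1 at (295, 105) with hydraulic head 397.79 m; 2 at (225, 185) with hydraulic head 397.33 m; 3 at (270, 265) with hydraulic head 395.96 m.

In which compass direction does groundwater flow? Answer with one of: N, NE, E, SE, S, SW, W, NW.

NE

With h = a·x + b·y + c and 1 as origin, the differences give:
  (-70)·a + 80·b = -0.46
  (-25)·a + 160·b = -1.83
Eliminate b (×160 and ×80, subtract): -9200·a = 72.800 → a = ∂h/∂x = -0.007913
Back-substitute: b = ∂h/∂y = -0.01267.
Flow = −∇h = (+0.007913 east, +0.01267 north), which points northeast.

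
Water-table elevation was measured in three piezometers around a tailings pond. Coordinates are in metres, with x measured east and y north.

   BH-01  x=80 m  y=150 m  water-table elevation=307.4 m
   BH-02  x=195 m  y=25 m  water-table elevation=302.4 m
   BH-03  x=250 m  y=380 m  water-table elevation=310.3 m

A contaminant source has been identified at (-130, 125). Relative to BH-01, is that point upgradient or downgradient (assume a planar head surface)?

Differences from BH-01: to BH-02 (Δx, Δy, Δh) = (115, -125, -5.0); to BH-03 = (170, 230, +2.9).
Solve a·Δx + b·Δy = Δh: det = 115·230 − 170·(-125) = 47700.
∂h/∂x = [(-5.0)·230 − (+2.9)·(-125)] / 47700 = -0.01651
∂h/∂y = [115·(+2.9) − 170·(-5.0)] / 47700 = +0.02481
Head at (-130, 125) = 307.4 + (-0.01651)·(-210) + (+0.02481)·(-25) = 310.25 m.
That is higher than the 307.4 m at BH-01, so the point is upgradient.

upgradient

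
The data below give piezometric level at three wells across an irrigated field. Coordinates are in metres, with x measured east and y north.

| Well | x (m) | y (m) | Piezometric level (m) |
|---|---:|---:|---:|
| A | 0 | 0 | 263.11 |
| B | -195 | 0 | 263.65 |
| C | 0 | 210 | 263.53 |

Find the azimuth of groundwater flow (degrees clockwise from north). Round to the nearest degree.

∂h/∂x = (263.65 − 263.11) / (-195 − 0) = -0.002769
∂h/∂y = (263.53 − 263.11) / (210 − 0) = +0.002000
Flow direction (−∇h) has components (+0.002769 E, -0.002000 N).
Azimuth = atan2(E, N) = atan2(+0.002769, -0.002000) = 125.8° ≈ 126°.

126°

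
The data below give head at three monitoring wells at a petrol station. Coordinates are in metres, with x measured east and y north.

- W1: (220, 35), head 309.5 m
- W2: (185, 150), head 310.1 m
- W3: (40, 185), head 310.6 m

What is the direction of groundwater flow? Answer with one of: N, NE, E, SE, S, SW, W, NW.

Taking W1 as reference: W2−W1 = (-35, 115, +0.6); W3−W1 = (-180, 150, +1.1).
Solve a·Δx + b·Δy = Δh: det = (-35)·150 − (-180)·115 = 15450.
∂h/∂x = [(+0.6)·150 − (+1.1)·115] / 15450 = -0.002362
∂h/∂y = [(-35)·(+1.1) − (-180)·(+0.6)] / 15450 = +0.004498
Flow = −∇h = (+0.002362 east, -0.004498 north), which points southeast.

SE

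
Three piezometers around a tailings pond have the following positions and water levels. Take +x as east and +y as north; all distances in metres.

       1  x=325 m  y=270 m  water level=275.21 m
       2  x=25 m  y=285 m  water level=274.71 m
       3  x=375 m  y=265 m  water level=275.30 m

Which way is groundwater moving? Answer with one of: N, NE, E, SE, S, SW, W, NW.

NW

Taking 1 as reference: 2−1 = (-300, 15, -0.50); 3−1 = (50, -5, +0.09).
Solve a·Δx + b·Δy = Δh: det = (-300)·(-5) − 50·15 = 750.
∂h/∂x = [(-0.50)·(-5) − (+0.09)·15] / 750 = +0.001533
∂h/∂y = [(-300)·(+0.09) − 50·(-0.50)] / 750 = -0.002667
Flow = −∇h = (-0.001533 east, +0.002667 north), which points northwest.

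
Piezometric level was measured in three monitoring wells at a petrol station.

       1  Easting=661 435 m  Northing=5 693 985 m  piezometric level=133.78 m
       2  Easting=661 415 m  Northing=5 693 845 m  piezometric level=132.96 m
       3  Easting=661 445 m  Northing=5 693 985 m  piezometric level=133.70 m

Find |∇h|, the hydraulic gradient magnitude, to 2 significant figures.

0.011

Taking 1 as reference: 2−1 = (-20, -140, -0.82); 3−1 = (10, 0, -0.08).
Solve a·Δx + b·Δy = Δh: det = (-20)·0 − 10·(-140) = 1400.
∂h/∂x = [(-0.82)·0 − (-0.08)·(-140)] / 1400 = -0.008000
∂h/∂y = [(-20)·(-0.08) − 10·(-0.82)] / 1400 = +0.007000
|∇h| = √(-0.008000² + 0.007000²) = 0.01063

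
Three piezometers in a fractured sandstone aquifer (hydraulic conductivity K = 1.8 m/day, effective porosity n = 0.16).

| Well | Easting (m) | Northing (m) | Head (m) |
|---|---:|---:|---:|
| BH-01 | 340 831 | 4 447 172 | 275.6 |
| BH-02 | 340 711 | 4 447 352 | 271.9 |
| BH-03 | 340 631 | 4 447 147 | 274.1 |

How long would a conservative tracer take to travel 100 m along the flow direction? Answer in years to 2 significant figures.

1.4 years

Differences from BH-01: to BH-02 (Δx, Δy, Δh) = (-120, 180, -3.7); to BH-03 = (-200, -25, -1.5).
Solve a·Δx + b·Δy = Δh: det = (-120)·(-25) − (-200)·180 = 39000.
∂h/∂x = [(-3.7)·(-25) − (-1.5)·180] / 39000 = +0.009295
∂h/∂y = [(-120)·(-1.5) − (-200)·(-3.7)] / 39000 = -0.01436
|∇h| = √(0.009295² + -0.01436²) = 0.01711
Seepage velocity v = K·i/n = 1.8 × 0.01711 / 0.16 = 0.1925 m/day.
t = 100 / 0.1925 = 519.5 days = 1.42 years.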